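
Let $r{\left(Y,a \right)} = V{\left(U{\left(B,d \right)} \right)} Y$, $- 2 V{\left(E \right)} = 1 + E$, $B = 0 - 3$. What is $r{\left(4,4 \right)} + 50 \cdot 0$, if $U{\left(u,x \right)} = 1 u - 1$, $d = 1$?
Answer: $6$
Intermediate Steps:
$B = -3$
$U{\left(u,x \right)} = -1 + u$ ($U{\left(u,x \right)} = u - 1 = -1 + u$)
$V{\left(E \right)} = - \frac{1}{2} - \frac{E}{2}$ ($V{\left(E \right)} = - \frac{1 + E}{2} = - \frac{1}{2} - \frac{E}{2}$)
$r{\left(Y,a \right)} = \frac{3 Y}{2}$ ($r{\left(Y,a \right)} = \left(- \frac{1}{2} - \frac{-1 - 3}{2}\right) Y = \left(- \frac{1}{2} - -2\right) Y = \left(- \frac{1}{2} + 2\right) Y = \frac{3 Y}{2}$)
$r{\left(4,4 \right)} + 50 \cdot 0 = \frac{3}{2} \cdot 4 + 50 \cdot 0 = 6 + 0 = 6$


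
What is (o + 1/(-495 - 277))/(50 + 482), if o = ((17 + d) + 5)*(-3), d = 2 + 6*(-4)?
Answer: -1/410704 ≈ -2.4348e-6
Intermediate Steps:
d = -22 (d = 2 - 24 = -22)
o = 0 (o = ((17 - 22) + 5)*(-3) = (-5 + 5)*(-3) = 0*(-3) = 0)
(o + 1/(-495 - 277))/(50 + 482) = (0 + 1/(-495 - 277))/(50 + 482) = (0 + 1/(-772))/532 = (0 - 1/772)*(1/532) = -1/772*1/532 = -1/410704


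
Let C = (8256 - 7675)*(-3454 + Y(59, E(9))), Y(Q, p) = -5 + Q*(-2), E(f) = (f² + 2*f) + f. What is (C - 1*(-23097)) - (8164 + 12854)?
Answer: -2076158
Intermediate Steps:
E(f) = f² + 3*f
Y(Q, p) = -5 - 2*Q
C = -2078237 (C = (8256 - 7675)*(-3454 + (-5 - 2*59)) = 581*(-3454 + (-5 - 118)) = 581*(-3454 - 123) = 581*(-3577) = -2078237)
(C - 1*(-23097)) - (8164 + 12854) = (-2078237 - 1*(-23097)) - (8164 + 12854) = (-2078237 + 23097) - 1*21018 = -2055140 - 21018 = -2076158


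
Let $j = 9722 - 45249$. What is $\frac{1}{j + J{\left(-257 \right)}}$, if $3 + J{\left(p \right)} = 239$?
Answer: $- \frac{1}{35291} \approx -2.8336 \cdot 10^{-5}$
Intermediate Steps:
$J{\left(p \right)} = 236$ ($J{\left(p \right)} = -3 + 239 = 236$)
$j = -35527$ ($j = 9722 - 45249 = -35527$)
$\frac{1}{j + J{\left(-257 \right)}} = \frac{1}{-35527 + 236} = \frac{1}{-35291} = - \frac{1}{35291}$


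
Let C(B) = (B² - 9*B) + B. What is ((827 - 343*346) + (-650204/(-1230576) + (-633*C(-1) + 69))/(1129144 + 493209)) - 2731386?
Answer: -1422074607009546565/499107166332 ≈ -2.8492e+6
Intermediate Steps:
C(B) = B² - 8*B
((827 - 343*346) + (-650204/(-1230576) + (-633*C(-1) + 69))/(1129144 + 493209)) - 2731386 = ((827 - 343*346) + (-650204/(-1230576) + (-(-633)*(-8 - 1) + 69))/(1129144 + 493209)) - 2731386 = ((827 - 118678) + (-650204*(-1/1230576) + (-(-633)*(-9) + 69))/1622353) - 2731386 = (-117851 + (162551/307644 + (-633*9 + 69))*(1/1622353)) - 2731386 = (-117851 + (162551/307644 + (-5697 + 69))*(1/1622353)) - 2731386 = (-117851 + (162551/307644 - 5628)*(1/1622353)) - 2731386 = (-117851 - 1731257881/307644*1/1622353) - 2731386 = (-117851 - 1731257881/499107166332) - 2731386 = -58820280390650413/499107166332 - 2731386 = -1422074607009546565/499107166332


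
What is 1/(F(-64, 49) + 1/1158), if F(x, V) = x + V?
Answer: -1158/17369 ≈ -0.066671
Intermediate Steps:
F(x, V) = V + x
1/(F(-64, 49) + 1/1158) = 1/((49 - 64) + 1/1158) = 1/(-15 + 1/1158) = 1/(-17369/1158) = -1158/17369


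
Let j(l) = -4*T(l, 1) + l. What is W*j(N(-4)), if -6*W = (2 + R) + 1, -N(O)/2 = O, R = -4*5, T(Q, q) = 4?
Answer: -68/3 ≈ -22.667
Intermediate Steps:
R = -20
N(O) = -2*O
j(l) = -16 + l (j(l) = -4*4 + l = -16 + l)
W = 17/6 (W = -((2 - 20) + 1)/6 = -(-18 + 1)/6 = -⅙*(-17) = 17/6 ≈ 2.8333)
W*j(N(-4)) = 17*(-16 - 2*(-4))/6 = 17*(-16 + 8)/6 = (17/6)*(-8) = -68/3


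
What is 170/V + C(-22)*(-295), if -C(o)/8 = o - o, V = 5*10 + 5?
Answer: 34/11 ≈ 3.0909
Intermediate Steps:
V = 55 (V = 50 + 5 = 55)
C(o) = 0 (C(o) = -8*(o - o) = -8*0 = 0)
170/V + C(-22)*(-295) = 170/55 + 0*(-295) = 170*(1/55) + 0 = 34/11 + 0 = 34/11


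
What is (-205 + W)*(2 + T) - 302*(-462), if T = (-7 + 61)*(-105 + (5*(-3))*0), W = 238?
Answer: -47520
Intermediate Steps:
T = -5670 (T = 54*(-105 - 15*0) = 54*(-105 + 0) = 54*(-105) = -5670)
(-205 + W)*(2 + T) - 302*(-462) = (-205 + 238)*(2 - 5670) - 302*(-462) = 33*(-5668) + 139524 = -187044 + 139524 = -47520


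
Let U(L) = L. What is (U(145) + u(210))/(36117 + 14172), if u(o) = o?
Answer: 355/50289 ≈ 0.0070592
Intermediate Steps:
(U(145) + u(210))/(36117 + 14172) = (145 + 210)/(36117 + 14172) = 355/50289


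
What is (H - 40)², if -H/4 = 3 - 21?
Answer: 1024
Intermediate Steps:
H = 72 (H = -4*(3 - 21) = -4*(-18) = 72)
(H - 40)² = (72 - 40)² = 32² = 1024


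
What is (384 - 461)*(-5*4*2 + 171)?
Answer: -10087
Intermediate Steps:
(384 - 461)*(-5*4*2 + 171) = -77*(-20*2 + 171) = -77*(-40 + 171) = -77*131 = -10087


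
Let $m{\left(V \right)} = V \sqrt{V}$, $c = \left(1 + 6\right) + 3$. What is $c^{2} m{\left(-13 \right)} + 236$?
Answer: $236 - 1300 i \sqrt{13} \approx 236.0 - 4687.2 i$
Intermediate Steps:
$c = 10$ ($c = 7 + 3 = 10$)
$m{\left(V \right)} = V^{\frac{3}{2}}$
$c^{2} m{\left(-13 \right)} + 236 = 10^{2} \left(-13\right)^{\frac{3}{2}} + 236 = 100 \left(- 13 i \sqrt{13}\right) + 236 = - 1300 i \sqrt{13} + 236 = 236 - 1300 i \sqrt{13}$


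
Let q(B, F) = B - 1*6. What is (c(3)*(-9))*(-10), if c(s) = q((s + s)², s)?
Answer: 2700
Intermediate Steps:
q(B, F) = -6 + B (q(B, F) = B - 6 = -6 + B)
c(s) = -6 + 4*s² (c(s) = -6 + (s + s)² = -6 + (2*s)² = -6 + 4*s²)
(c(3)*(-9))*(-10) = ((-6 + 4*3²)*(-9))*(-10) = ((-6 + 4*9)*(-9))*(-10) = ((-6 + 36)*(-9))*(-10) = (30*(-9))*(-10) = -270*(-10) = 2700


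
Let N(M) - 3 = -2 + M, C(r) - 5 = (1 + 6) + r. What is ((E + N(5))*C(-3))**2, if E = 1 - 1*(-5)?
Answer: 11664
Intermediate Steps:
C(r) = 12 + r (C(r) = 5 + ((1 + 6) + r) = 5 + (7 + r) = 12 + r)
N(M) = 1 + M (N(M) = 3 + (-2 + M) = 1 + M)
E = 6 (E = 1 + 5 = 6)
((E + N(5))*C(-3))**2 = ((6 + (1 + 5))*(12 - 3))**2 = ((6 + 6)*9)**2 = (12*9)**2 = 108**2 = 11664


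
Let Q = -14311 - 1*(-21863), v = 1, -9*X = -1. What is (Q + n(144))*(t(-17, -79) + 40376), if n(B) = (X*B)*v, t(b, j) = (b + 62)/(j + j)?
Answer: 24139509592/79 ≈ 3.0556e+8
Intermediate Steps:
X = ⅑ (X = -⅑*(-1) = ⅑ ≈ 0.11111)
t(b, j) = (62 + b)/(2*j) (t(b, j) = (62 + b)/((2*j)) = (62 + b)*(1/(2*j)) = (62 + b)/(2*j))
n(B) = B/9 (n(B) = (B/9)*1 = B/9)
Q = 7552 (Q = -14311 + 21863 = 7552)
(Q + n(144))*(t(-17, -79) + 40376) = (7552 + (⅑)*144)*((½)*(62 - 17)/(-79) + 40376) = (7552 + 16)*((½)*(-1/79)*45 + 40376) = 7568*(-45/158 + 40376) = 7568*(6379363/158) = 24139509592/79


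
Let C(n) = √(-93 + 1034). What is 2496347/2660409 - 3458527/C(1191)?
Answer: 2496347/2660409 - 3458527*√941/941 ≈ -1.1274e+5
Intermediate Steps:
C(n) = √941
2496347/2660409 - 3458527/C(1191) = 2496347/2660409 - 3458527*√941/941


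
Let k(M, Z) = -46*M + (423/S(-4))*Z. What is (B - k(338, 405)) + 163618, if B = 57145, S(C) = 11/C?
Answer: 3284681/11 ≈ 2.9861e+5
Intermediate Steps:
k(M, Z) = -46*M - 1692*Z/11 (k(M, Z) = -46*M + (423/((11/(-4))))*Z = -46*M + (423/((11*(-¼))))*Z = -46*M + (423/(-11/4))*Z = -46*M + (423*(-4/11))*Z = -46*M - 1692*Z/11)
(B - k(338, 405)) + 163618 = (57145 - (-46*338 - 1692/11*405)) + 163618 = (57145 - (-15548 - 685260/11)) + 163618 = (57145 - 1*(-856288/11)) + 163618 = (57145 + 856288/11) + 163618 = 1484883/11 + 163618 = 3284681/11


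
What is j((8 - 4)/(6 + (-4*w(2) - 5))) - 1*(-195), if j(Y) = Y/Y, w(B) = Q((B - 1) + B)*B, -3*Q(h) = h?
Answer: 196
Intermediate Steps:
Q(h) = -h/3
w(B) = B*(1/3 - 2*B/3) (w(B) = (-((B - 1) + B)/3)*B = (-((-1 + B) + B)/3)*B = (-(-1 + 2*B)/3)*B = (1/3 - 2*B/3)*B = B*(1/3 - 2*B/3))
j(Y) = 1
j((8 - 4)/(6 + (-4*w(2) - 5))) - 1*(-195) = 1 - 1*(-195) = 1 + 195 = 196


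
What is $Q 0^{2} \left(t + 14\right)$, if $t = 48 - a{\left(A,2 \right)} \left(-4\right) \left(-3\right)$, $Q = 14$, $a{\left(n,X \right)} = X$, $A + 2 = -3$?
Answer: $0$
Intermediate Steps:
$A = -5$ ($A = -2 - 3 = -5$)
$t = 24$ ($t = 48 - 2 \left(-4\right) \left(-3\right) = 48 - \left(-8\right) \left(-3\right) = 48 - 24 = 24$)
$Q 0^{2} \left(t + 14\right) = 14 \cdot 0^{2} \left(24 + 14\right) = 14 \cdot 0 \cdot 38 = 0 \cdot 38 = 0$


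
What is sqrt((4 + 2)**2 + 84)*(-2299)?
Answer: -4598*sqrt(30) ≈ -25184.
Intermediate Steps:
sqrt((4 + 2)**2 + 84)*(-2299) = sqrt(6**2 + 84)*(-2299) = sqrt(36 + 84)*(-2299) = sqrt(120)*(-2299) = (2*sqrt(30))*(-2299) = -4598*sqrt(30)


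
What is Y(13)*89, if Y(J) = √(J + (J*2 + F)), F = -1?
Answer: 89*√38 ≈ 548.63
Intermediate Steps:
Y(J) = √(-1 + 3*J) (Y(J) = √(J + (J*2 - 1)) = √(J + (2*J - 1)) = √(J + (-1 + 2*J)) = √(-1 + 3*J))
Y(13)*89 = √(-1 + 3*13)*89 = √(-1 + 39)*89 = √38*89 = 89*√38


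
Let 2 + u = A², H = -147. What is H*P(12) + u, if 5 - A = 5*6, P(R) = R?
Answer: -1141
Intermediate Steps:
A = -25 (A = 5 - 5*6 = 5 - 1*30 = 5 - 30 = -25)
u = 623 (u = -2 + (-25)² = -2 + 625 = 623)
H*P(12) + u = -147*12 + 623 = -1764 + 623 = -1141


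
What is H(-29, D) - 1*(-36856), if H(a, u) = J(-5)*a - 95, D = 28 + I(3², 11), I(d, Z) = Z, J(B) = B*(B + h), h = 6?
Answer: 36906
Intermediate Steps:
J(B) = B*(6 + B) (J(B) = B*(B + 6) = B*(6 + B))
D = 39 (D = 28 + 11 = 39)
H(a, u) = -95 - 5*a (H(a, u) = (-5*(6 - 5))*a - 95 = (-5*1)*a - 95 = -5*a - 95 = -95 - 5*a)
H(-29, D) - 1*(-36856) = (-95 - 5*(-29)) - 1*(-36856) = (-95 + 145) + 36856 = 50 + 36856 = 36906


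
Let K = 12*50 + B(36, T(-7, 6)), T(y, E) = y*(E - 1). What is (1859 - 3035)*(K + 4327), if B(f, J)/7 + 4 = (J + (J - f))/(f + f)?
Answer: -17247314/3 ≈ -5.7491e+6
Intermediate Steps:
T(y, E) = y*(-1 + E)
B(f, J) = -28 + 7*(-f + 2*J)/(2*f) (B(f, J) = -28 + 7*((J + (J - f))/(f + f)) = -28 + 7*((-f + 2*J)/((2*f))) = -28 + 7*((-f + 2*J)*(1/(2*f))) = -28 + 7*((-f + 2*J)/(2*f)) = -28 + 7*(-f + 2*J)/(2*f))
K = 20221/36 (K = 12*50 + (-63/2 + 7*(-7*(-1 + 6))/36) = 600 + (-63/2 + 7*(-7*5)*(1/36)) = 600 + (-63/2 + 7*(-35)*(1/36)) = 600 + (-63/2 - 245/36) = 600 - 1379/36 = 20221/36 ≈ 561.69)
(1859 - 3035)*(K + 4327) = (1859 - 3035)*(20221/36 + 4327) = -1176*175993/36 = -17247314/3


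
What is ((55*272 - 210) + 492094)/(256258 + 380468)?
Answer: 84474/106121 ≈ 0.79602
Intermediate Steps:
((55*272 - 210) + 492094)/(256258 + 380468) = ((14960 - 210) + 492094)/636726 = (14750 + 492094)*(1/636726) = 506844*(1/636726) = 84474/106121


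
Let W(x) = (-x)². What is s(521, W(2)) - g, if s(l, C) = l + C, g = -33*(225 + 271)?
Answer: 16893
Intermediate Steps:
W(x) = x²
g = -16368 (g = -33*496 = -16368)
s(l, C) = C + l
s(521, W(2)) - g = (2² + 521) - 1*(-16368) = (4 + 521) + 16368 = 525 + 16368 = 16893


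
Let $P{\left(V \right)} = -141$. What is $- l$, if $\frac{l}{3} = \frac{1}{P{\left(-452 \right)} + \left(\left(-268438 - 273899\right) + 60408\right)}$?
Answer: $\frac{1}{160690} \approx 6.2232 \cdot 10^{-6}$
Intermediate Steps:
$l = - \frac{1}{160690}$ ($l = \frac{3}{-141 + \left(\left(-268438 - 273899\right) + 60408\right)} = \frac{3}{-141 + \left(-542337 + 60408\right)} = \frac{3}{-141 - 481929} = \frac{3}{-482070} = 3 \left(- \frac{1}{482070}\right) = - \frac{1}{160690} \approx -6.2232 \cdot 10^{-6}$)
$- l = \left(-1\right) \left(- \frac{1}{160690}\right) = \frac{1}{160690}$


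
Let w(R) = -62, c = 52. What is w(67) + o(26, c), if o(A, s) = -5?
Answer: -67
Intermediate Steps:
w(67) + o(26, c) = -62 - 5 = -67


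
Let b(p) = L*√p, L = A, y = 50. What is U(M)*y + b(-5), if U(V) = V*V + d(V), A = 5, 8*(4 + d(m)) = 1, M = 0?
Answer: -775/4 + 5*I*√5 ≈ -193.75 + 11.18*I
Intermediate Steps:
d(m) = -31/8 (d(m) = -4 + (⅛)*1 = -4 + ⅛ = -31/8)
L = 5
U(V) = -31/8 + V² (U(V) = V*V - 31/8 = V² - 31/8 = -31/8 + V²)
b(p) = 5*√p
U(M)*y + b(-5) = (-31/8 + 0²)*50 + 5*√(-5) = (-31/8 + 0)*50 + 5*(I*√5) = -31/8*50 + 5*I*√5 = -775/4 + 5*I*√5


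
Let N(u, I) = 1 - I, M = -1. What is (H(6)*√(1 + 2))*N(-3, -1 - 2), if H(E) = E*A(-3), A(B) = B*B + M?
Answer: 192*√3 ≈ 332.55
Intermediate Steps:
A(B) = -1 + B² (A(B) = B*B - 1 = B² - 1 = -1 + B²)
H(E) = 8*E (H(E) = E*(-1 + (-3)²) = E*(-1 + 9) = E*8 = 8*E)
(H(6)*√(1 + 2))*N(-3, -1 - 2) = ((8*6)*√(1 + 2))*(1 - (-1 - 2)) = (48*√3)*(1 - 1*(-3)) = (48*√3)*(1 + 3) = (48*√3)*4 = 192*√3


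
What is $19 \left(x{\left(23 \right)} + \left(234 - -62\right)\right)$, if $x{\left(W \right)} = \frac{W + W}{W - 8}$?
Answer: $\frac{85234}{15} \approx 5682.3$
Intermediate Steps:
$x{\left(W \right)} = \frac{2 W}{-8 + W}$
$19 \left(x{\left(23 \right)} + \left(234 - -62\right)\right) = 19 \left(2 \cdot 23 \frac{1}{-8 + 23} + \left(234 - -62\right)\right) = 19 \left(2 \cdot 23 \cdot \frac{1}{15} + \left(234 + 62\right)\right) = 19 \left(2 \cdot 23 \cdot \frac{1}{15} + 296\right) = 19 \left(\frac{46}{15} + 296\right) = 19 \cdot \frac{4486}{15} = \frac{85234}{15}$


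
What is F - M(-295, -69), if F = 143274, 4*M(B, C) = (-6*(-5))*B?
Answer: 290973/2 ≈ 1.4549e+5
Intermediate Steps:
M(B, C) = 15*B/2 (M(B, C) = ((-6*(-5))*B)/4 = (30*B)/4 = 15*B/2)
F - M(-295, -69) = 143274 - 15*(-295)/2 = 143274 - 1*(-4425/2) = 143274 + 4425/2 = 290973/2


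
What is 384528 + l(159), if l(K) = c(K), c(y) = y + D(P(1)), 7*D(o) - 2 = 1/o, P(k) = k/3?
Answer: 2692814/7 ≈ 3.8469e+5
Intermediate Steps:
P(k) = k/3 (P(k) = k*(⅓) = k/3)
D(o) = 2/7 + 1/(7*o) (D(o) = 2/7 + (1/o)/7 = 2/7 + 1/(7*o))
c(y) = 5/7 + y (c(y) = y + (1 + 2*((⅓)*1))/(7*(((⅓)*1))) = y + (1 + 2*(⅓))/(7*(⅓)) = y + (⅐)*3*(1 + ⅔) = y + (⅐)*3*(5/3) = y + 5/7 = 5/7 + y)
l(K) = 5/7 + K
384528 + l(159) = 384528 + (5/7 + 159) = 384528 + 1118/7 = 2692814/7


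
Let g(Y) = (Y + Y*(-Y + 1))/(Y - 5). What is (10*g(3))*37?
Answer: 555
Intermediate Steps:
g(Y) = (Y + Y*(1 - Y))/(-5 + Y)
(10*g(3))*37 = (10*(3*(2 - 1*3)/(-5 + 3)))*37 = (10*(3*(2 - 3)/(-2)))*37 = (10*(3*(-1/2)*(-1)))*37 = (10*(3/2))*37 = 15*37 = 555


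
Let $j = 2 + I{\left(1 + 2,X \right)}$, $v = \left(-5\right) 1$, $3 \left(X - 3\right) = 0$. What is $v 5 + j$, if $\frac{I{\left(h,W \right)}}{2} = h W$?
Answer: $-5$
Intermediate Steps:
$X = 3$ ($X = 3 + \frac{1}{3} \cdot 0 = 3 + 0 = 3$)
$v = -5$
$I{\left(h,W \right)} = 2 W h$ ($I{\left(h,W \right)} = 2 h W = 2 W h$)
$j = 20$ ($j = 2 + 2 \cdot 3 \left(1 + 2\right) = 2 + 2 \cdot 3 \cdot 3 = 2 + 18 = 20$)
$v 5 + j = \left(-5\right) 5 + 20 = -25 + 20 = -5$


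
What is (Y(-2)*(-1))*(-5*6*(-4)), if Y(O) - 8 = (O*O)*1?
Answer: -1440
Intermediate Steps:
Y(O) = 8 + O**2 (Y(O) = 8 + (O*O)*1 = 8 + O**2*1 = 8 + O**2)
(Y(-2)*(-1))*(-5*6*(-4)) = ((8 + (-2)**2)*(-1))*(-5*6*(-4)) = ((8 + 4)*(-1))*(-30*(-4)) = (12*(-1))*120 = -12*120 = -1440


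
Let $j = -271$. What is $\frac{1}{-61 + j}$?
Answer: $- \frac{1}{332} \approx -0.003012$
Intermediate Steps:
$\frac{1}{-61 + j} = \frac{1}{-61 - 271} = \frac{1}{-332} = - \frac{1}{332}$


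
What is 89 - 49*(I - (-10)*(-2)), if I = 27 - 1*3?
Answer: -107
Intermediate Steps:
I = 24 (I = 27 - 3 = 24)
89 - 49*(I - (-10)*(-2)) = 89 - 49*(24 - (-10)*(-2)) = 89 - 49*(24 - 1*20) = 89 - 49*(24 - 20) = 89 - 49*4 = 89 - 196 = -107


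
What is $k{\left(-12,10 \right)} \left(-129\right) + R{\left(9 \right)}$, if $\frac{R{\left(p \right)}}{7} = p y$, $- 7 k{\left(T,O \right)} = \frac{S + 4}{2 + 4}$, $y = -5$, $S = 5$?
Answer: $- \frac{4023}{14} \approx -287.36$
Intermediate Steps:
$k{\left(T,O \right)} = - \frac{3}{14}$ ($k{\left(T,O \right)} = - \frac{\left(5 + 4\right) \frac{1}{2 + 4}}{7} = - \frac{9 \cdot \frac{1}{6}}{7} = \left(- \frac{1}{7}\right) \frac{3}{2} = - \frac{3}{14}$)
$R{\left(p \right)} = - 35 p$ ($R{\left(p \right)} = 7 p \left(-5\right) = 7 \left(- 5 p\right) = - 35 p$)
$k{\left(-12,10 \right)} \left(-129\right) + R{\left(9 \right)} = \left(- \frac{3}{14}\right) \left(-129\right) - 315 = \frac{387}{14} - 315 = - \frac{4023}{14}$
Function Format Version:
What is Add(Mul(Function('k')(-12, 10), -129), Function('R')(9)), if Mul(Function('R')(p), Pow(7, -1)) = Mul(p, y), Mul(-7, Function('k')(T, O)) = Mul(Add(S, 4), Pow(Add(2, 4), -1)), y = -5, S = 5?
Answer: Rational(-4023, 14) ≈ -287.36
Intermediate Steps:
Function('k')(T, O) = Rational(-3, 14) (Function('k')(T, O) = Mul(Rational(-1, 7), Mul(Add(5, 4), Pow(Add(2, 4), -1))) = Mul(Rational(-1, 7), Mul(9, Pow(6, -1))) = Mul(Rational(-1, 7), Mul(9, Rational(1, 6))) = Mul(Rational(-1, 7), Rational(3, 2)) = Rational(-3, 14))
Function('R')(p) = Mul(-35, p) (Function('R')(p) = Mul(7, Mul(p, -5)) = Mul(7, Mul(-5, p)) = Mul(-35, p))
Add(Mul(Function('k')(-12, 10), -129), Function('R')(9)) = Add(Mul(Rational(-3, 14), -129), Mul(-35, 9)) = Add(Rational(387, 14), -315) = Rational(-4023, 14)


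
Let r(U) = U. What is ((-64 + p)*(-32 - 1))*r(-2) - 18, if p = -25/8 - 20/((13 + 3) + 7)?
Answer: -414519/92 ≈ -4505.6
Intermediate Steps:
p = -735/184 (p = -25*⅛ - 20/(16 + 7) = -25/8 - 20/23 = -735/184 ≈ -3.9946)
((-64 + p)*(-32 - 1))*r(-2) - 18 = ((-64 - 735/184)*(-32 - 1))*(-2) - 18 = -12511/184*(-33)*(-2) - 18 = (412863/184)*(-2) - 18 = -412863/92 - 18 = -414519/92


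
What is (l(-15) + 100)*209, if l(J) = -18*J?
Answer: 77330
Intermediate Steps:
(l(-15) + 100)*209 = (-18*(-15) + 100)*209 = (270 + 100)*209 = 370*209 = 77330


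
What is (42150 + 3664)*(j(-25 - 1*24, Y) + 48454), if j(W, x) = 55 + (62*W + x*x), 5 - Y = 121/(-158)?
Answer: 26021618174255/12482 ≈ 2.0847e+9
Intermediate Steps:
Y = 911/158 (Y = 5 - 121/(-158) = 5 - 121*(-1)/158 = 5 - 1*(-121/158) = 5 + 121/158 = 911/158 ≈ 5.7658)
j(W, x) = 55 + x² + 62*W (j(W, x) = 55 + (62*W + x²) = 55 + (x² + 62*W) = 55 + x² + 62*W)
(42150 + 3664)*(j(-25 - 1*24, Y) + 48454) = (42150 + 3664)*((55 + (911/158)² + 62*(-25 - 1*24)) + 48454) = 45814*((55 + 829921/24964 + 62*(-25 - 24)) + 48454) = 45814*((55 + 829921/24964 + 62*(-49)) + 48454) = 45814*((55 + 829921/24964 - 3038) + 48454) = 45814*(-73637691/24964 + 48454) = 45814*(1135967965/24964) = 26021618174255/12482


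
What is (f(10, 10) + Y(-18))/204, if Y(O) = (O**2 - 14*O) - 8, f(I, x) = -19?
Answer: 183/68 ≈ 2.6912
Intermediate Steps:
Y(O) = -8 + O**2 - 14*O
(f(10, 10) + Y(-18))/204 = (-19 + (-8 + (-18)**2 - 14*(-18)))/204 = (-19 + (-8 + 324 + 252))/204 = (-19 + 568)/204 = (1/204)*549 = 183/68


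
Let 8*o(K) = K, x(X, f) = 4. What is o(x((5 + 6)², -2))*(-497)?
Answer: -497/2 ≈ -248.50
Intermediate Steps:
o(K) = K/8
o(x((5 + 6)², -2))*(-497) = ((⅛)*4)*(-497) = (½)*(-497) = -497/2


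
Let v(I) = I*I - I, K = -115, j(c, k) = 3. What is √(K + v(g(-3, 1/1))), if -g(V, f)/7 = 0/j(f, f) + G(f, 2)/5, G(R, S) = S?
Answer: I*√2609/5 ≈ 10.216*I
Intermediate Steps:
g(V, f) = -14/5 (g(V, f) = -7*(0/3 + 2/5) = -7*(0*(⅓) + 2*(⅕)) = -7*(0 + ⅖) = -7*⅖ = -14/5)
v(I) = I² - I
√(K + v(g(-3, 1/1))) = √(-115 - 14*(-1 - 14/5)/5) = √(-115 - 14/5*(-19/5)) = √(-115 + 266/25) = √(-2609/25) = I*√2609/5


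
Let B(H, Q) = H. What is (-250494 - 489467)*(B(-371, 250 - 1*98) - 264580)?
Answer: 196053406911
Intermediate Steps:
(-250494 - 489467)*(B(-371, 250 - 1*98) - 264580) = (-250494 - 489467)*(-371 - 264580) = -739961*(-264951) = 196053406911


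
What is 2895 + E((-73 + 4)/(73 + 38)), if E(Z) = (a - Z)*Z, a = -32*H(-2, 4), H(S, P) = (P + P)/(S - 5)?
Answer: 27521226/9583 ≈ 2871.9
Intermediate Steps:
H(S, P) = 2*P/(-5 + S) (H(S, P) = (2*P)/(-5 + S) = 2*P/(-5 + S))
a = 256/7 (a = -64*4/(-5 - 2) = -64*4/(-7) = -64*4*(-1)/7 = -32*(-8/7) = 256/7 ≈ 36.571)
E(Z) = Z*(256/7 - Z) (E(Z) = (256/7 - Z)*Z = Z*(256/7 - Z))
2895 + E((-73 + 4)/(73 + 38)) = 2895 + ((-73 + 4)/(73 + 38))*(256 - 7*(-73 + 4)/(73 + 38))/7 = 2895 + (-69/111)*(256 - (-483)/111)/7 = 2895 + (-69*1/111)*(256 - (-483)/111)/7 = 2895 + (1/7)*(-23/37)*(256 - 7*(-23/37)) = 2895 + (1/7)*(-23/37)*(256 + 161/37) = 2895 + (1/7)*(-23/37)*(9633/37) = 2895 - 221559/9583 = 27521226/9583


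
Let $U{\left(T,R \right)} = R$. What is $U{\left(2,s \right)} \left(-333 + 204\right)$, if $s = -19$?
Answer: $2451$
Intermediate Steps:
$U{\left(2,s \right)} \left(-333 + 204\right) = - 19 \left(-333 + 204\right) = \left(-19\right) \left(-129\right) = 2451$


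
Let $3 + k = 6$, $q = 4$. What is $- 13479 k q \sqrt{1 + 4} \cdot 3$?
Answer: $- 485244 \sqrt{5} \approx -1.085 \cdot 10^{6}$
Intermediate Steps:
$k = 3$ ($k = -3 + 6 = 3$)
$- 13479 k q \sqrt{1 + 4} \cdot 3 = - 13479 \cdot 3 \cdot 4 \sqrt{1 + 4} \cdot 3 = - 13479 \cdot 3 \cdot 4 \sqrt{5} \cdot 3 = - 13479 \cdot 12 \sqrt{5} \cdot 3 = - 13479 \cdot 36 \sqrt{5} = - 485244 \sqrt{5}$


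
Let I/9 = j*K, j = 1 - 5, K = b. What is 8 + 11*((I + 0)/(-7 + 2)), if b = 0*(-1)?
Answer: 8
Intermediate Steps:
b = 0
K = 0
j = -4
I = 0 (I = 9*(-4*0) = 9*0 = 0)
8 + 11*((I + 0)/(-7 + 2)) = 8 + 11*((0 + 0)/(-7 + 2)) = 8 + 11*(0/(-5)) = 8 + 11*(0*(-1/5)) = 8 + 11*0 = 8 + 0 = 8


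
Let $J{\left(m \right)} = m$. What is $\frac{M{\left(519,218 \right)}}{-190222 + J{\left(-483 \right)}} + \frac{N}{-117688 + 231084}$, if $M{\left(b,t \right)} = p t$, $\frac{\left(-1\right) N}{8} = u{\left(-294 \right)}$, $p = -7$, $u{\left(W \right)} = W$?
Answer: $\frac{155395114}{5406296045} \approx 0.028743$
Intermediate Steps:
$N = 2352$ ($N = \left(-8\right) \left(-294\right) = 2352$)
$M{\left(b,t \right)} = - 7 t$
$\frac{M{\left(519,218 \right)}}{-190222 + J{\left(-483 \right)}} + \frac{N}{-117688 + 231084} = \frac{\left(-7\right) 218}{-190222 - 483} + \frac{2352}{-117688 + 231084} = - \frac{1526}{-190705} + \frac{2352}{113396} = \left(-1526\right) \left(- \frac{1}{190705}\right) + 2352 \cdot \frac{1}{113396} = \frac{1526}{190705} + \frac{588}{28349} = \frac{155395114}{5406296045}$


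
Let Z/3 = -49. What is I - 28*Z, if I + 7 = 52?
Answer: 4161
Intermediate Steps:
Z = -147 (Z = 3*(-49) = -147)
I = 45 (I = -7 + 52 = 45)
I - 28*Z = 45 - 28*(-147) = 45 + 4116 = 4161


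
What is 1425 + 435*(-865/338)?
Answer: 105375/338 ≈ 311.76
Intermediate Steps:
1425 + 435*(-865/338) = 1425 - 376275/338 = 105375/338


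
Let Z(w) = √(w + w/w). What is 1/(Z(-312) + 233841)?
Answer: 233841/54681613592 - I*√311/54681613592 ≈ 4.2764e-6 - 3.2251e-10*I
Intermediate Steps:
Z(w) = √(1 + w) (Z(w) = √(w + 1) = √(1 + w))
1/(Z(-312) + 233841) = 1/(√(1 - 312) + 233841) = 1/(√(-311) + 233841) = 1/(I*√311 + 233841) = 1/(233841 + I*√311)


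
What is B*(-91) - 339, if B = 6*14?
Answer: -7983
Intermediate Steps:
B = 84
B*(-91) - 339 = 84*(-91) - 339 = -7644 - 339 = -7983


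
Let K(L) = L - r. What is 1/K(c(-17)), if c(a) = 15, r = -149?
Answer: 1/164 ≈ 0.0060976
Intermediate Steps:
K(L) = 149 + L (K(L) = L - 1*(-149) = L + 149 = 149 + L)
1/K(c(-17)) = 1/(149 + 15) = 1/164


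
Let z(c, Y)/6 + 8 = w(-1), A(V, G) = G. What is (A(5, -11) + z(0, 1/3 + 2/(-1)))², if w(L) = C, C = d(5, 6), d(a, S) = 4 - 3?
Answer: 2809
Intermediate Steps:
d(a, S) = 1
C = 1
w(L) = 1
z(c, Y) = -42 (z(c, Y) = -48 + 6*1 = -48 + 6 = -42)
(A(5, -11) + z(0, 1/3 + 2/(-1)))² = (-11 - 42)² = (-53)² = 2809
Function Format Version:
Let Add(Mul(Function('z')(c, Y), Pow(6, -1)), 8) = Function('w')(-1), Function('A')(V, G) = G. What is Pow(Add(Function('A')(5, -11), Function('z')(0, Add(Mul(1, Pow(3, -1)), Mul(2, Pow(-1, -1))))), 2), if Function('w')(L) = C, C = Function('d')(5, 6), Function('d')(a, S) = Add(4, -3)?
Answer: 2809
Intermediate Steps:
Function('d')(a, S) = 1
C = 1
Function('w')(L) = 1
Function('z')(c, Y) = -42 (Function('z')(c, Y) = Add(-48, Mul(6, 1)) = Add(-48, 6) = -42)
Pow(Add(Function('A')(5, -11), Function('z')(0, Add(Mul(1, Pow(3, -1)), Mul(2, Pow(-1, -1))))), 2) = Pow(Add(-11, -42), 2) = Pow(-53, 2) = 2809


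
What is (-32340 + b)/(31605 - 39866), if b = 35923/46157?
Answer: 1492681457/381302977 ≈ 3.9147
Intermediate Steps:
b = 35923/46157 (b = 35923*(1/46157) = 35923/46157 ≈ 0.77828)
(-32340 + b)/(31605 - 39866) = (-32340 + 35923/46157)/(31605 - 39866) = -1492681457/46157/(-8261) = -1492681457/46157*(-1/8261) = 1492681457/381302977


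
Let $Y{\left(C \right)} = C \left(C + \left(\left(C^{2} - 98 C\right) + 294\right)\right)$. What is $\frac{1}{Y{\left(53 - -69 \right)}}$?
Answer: $\frac{1}{407968} \approx 2.4512 \cdot 10^{-6}$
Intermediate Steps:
$Y{\left(C \right)} = C \left(294 + C^{2} - 97 C\right)$ ($Y{\left(C \right)} = C \left(C + \left(294 + C^{2} - 98 C\right)\right) = C \left(294 + C^{2} - 97 C\right)$)
$\frac{1}{Y{\left(53 - -69 \right)}} = \frac{1}{\left(53 - -69\right) \left(294 + \left(53 - -69\right)^{2} - 97 \left(53 - -69\right)\right)} = \frac{1}{\left(53 + 69\right) \left(294 + \left(53 + 69\right)^{2} - 97 \left(53 + 69\right)\right)} = \frac{1}{122 \left(294 + 122^{2} - 11834\right)} = \frac{1}{122 \left(294 + 14884 - 11834\right)} = \frac{1}{122 \cdot 3344} = \frac{1}{407968}$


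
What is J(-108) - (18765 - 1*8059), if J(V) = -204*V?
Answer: 11326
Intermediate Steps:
J(-108) - (18765 - 1*8059) = -204*(-108) - (18765 - 1*8059) = 22032 - (18765 - 8059) = 22032 - 1*10706 = 22032 - 10706 = 11326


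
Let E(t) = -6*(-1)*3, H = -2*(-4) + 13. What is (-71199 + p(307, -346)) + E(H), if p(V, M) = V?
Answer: -70874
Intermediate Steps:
H = 21 (H = 8 + 13 = 21)
E(t) = 18 (E(t) = 6*3 = 18)
(-71199 + p(307, -346)) + E(H) = (-71199 + 307) + 18 = -70892 + 18 = -70874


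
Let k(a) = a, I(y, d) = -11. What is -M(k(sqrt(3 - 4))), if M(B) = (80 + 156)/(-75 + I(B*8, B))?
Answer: 118/43 ≈ 2.7442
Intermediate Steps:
M(B) = -118/43 (M(B) = (80 + 156)/(-75 - 11) = 236/(-86) = 236*(-1/86) = -118/43)
-M(k(sqrt(3 - 4))) = -1*(-118/43) = 118/43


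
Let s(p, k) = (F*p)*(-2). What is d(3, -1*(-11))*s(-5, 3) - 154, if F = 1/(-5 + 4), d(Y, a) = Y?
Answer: -184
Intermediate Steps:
F = -1 (F = 1/(-1) = -1)
s(p, k) = 2*p (s(p, k) = -p*(-2) = 2*p)
d(3, -1*(-11))*s(-5, 3) - 154 = 3*(2*(-5)) - 154 = 3*(-10) - 154 = -30 - 154 = -184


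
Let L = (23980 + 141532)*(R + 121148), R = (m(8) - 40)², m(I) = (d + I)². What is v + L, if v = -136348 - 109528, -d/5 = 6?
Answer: 52679575532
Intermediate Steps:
d = -30 (d = -5*6 = -30)
m(I) = (-30 + I)²
v = -245876
R = 197136 (R = ((-30 + 8)² - 40)² = ((-22)² - 40)² = (484 - 40)² = 444² = 197136)
L = 52679821408 (L = (23980 + 141532)*(197136 + 121148) = 165512*318284 = 52679821408)
v + L = -245876 + 52679821408 = 52679575532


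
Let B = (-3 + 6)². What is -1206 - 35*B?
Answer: -1521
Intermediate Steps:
B = 9 (B = 3² = 9)
-1206 - 35*B = -1206 - 35*9 = -1206 - 315 = -1521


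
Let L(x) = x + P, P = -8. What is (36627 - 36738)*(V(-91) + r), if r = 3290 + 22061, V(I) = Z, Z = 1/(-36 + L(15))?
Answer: -81604758/29 ≈ -2.8140e+6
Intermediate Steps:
L(x) = -8 + x (L(x) = x - 8 = -8 + x)
Z = -1/29 (Z = 1/(-36 + (-8 + 15)) = 1/(-36 + 7) = 1/(-29) = -1/29 ≈ -0.034483)
V(I) = -1/29
r = 25351
(36627 - 36738)*(V(-91) + r) = (36627 - 36738)*(-1/29 + 25351) = -111*735178/29 = -81604758/29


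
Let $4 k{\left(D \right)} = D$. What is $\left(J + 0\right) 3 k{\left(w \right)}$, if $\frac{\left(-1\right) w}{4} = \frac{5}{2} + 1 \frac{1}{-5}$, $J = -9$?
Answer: $\frac{621}{10} \approx 62.1$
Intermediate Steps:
$w = - \frac{46}{5}$ ($w = - 4 \left(\frac{5}{2} + 1 \frac{1}{-5}\right) = - 4 \left(5 \cdot \frac{1}{2} + 1 \left(- \frac{1}{5}\right)\right) = - 4 \left(\frac{5}{2} - \frac{1}{5}\right) = \left(-4\right) \frac{23}{10} = - \frac{46}{5} \approx -9.2$)
$k{\left(D \right)} = \frac{D}{4}$
$\left(J + 0\right) 3 k{\left(w \right)} = \left(-9 + 0\right) 3 \cdot \frac{1}{4} \left(- \frac{46}{5}\right) = \left(-9\right) 3 \left(- \frac{23}{10}\right) = \left(-27\right) \left(- \frac{23}{10}\right) = \frac{621}{10}$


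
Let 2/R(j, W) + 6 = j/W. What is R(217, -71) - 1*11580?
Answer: -7446082/643 ≈ -11580.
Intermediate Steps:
R(j, W) = 2/(-6 + j/W)
R(217, -71) - 1*11580 = 2*(-71)/(217 - 6*(-71)) - 1*11580 = 2*(-71)/(217 + 426) - 11580 = 2*(-71)/643 - 11580 = 2*(-71)*(1/643) - 11580 = -142/643 - 11580 = -7446082/643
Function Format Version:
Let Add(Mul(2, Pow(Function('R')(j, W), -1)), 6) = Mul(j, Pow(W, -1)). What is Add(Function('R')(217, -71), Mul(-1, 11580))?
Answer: Rational(-7446082, 643) ≈ -11580.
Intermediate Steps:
Function('R')(j, W) = Mul(2, Pow(Add(-6, Mul(j, Pow(W, -1))), -1))
Add(Function('R')(217, -71), Mul(-1, 11580)) = Add(Mul(2, -71, Pow(Add(217, Mul(-6, -71)), -1)), Mul(-1, 11580)) = Add(Mul(2, -71, Pow(Add(217, 426), -1)), -11580) = Add(Mul(2, -71, Pow(643, -1)), -11580) = Add(Mul(2, -71, Rational(1, 643)), -11580) = Add(Rational(-142, 643), -11580) = Rational(-7446082, 643)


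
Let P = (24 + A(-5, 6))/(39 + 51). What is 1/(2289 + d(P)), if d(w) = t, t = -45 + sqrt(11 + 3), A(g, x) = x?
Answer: 1122/2517761 - sqrt(14)/5035522 ≈ 0.00044489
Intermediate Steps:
P = 1/3 (P = (24 + 6)/(39 + 51) = 30/90 = 30*(1/90) = 1/3 ≈ 0.33333)
t = -45 + sqrt(14) ≈ -41.258
d(w) = -45 + sqrt(14)
1/(2289 + d(P)) = 1/(2289 + (-45 + sqrt(14))) = 1/(2244 + sqrt(14))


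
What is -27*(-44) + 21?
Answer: 1209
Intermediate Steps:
-27*(-44) + 21 = 1188 + 21 = 1209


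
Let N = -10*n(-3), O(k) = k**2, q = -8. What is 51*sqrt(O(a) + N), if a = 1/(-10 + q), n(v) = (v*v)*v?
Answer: 17*sqrt(87481)/6 ≈ 838.02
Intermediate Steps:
n(v) = v**3 (n(v) = v**2*v = v**3)
a = -1/18 (a = 1/(-10 - 8) = 1/(-18) = -1/18 ≈ -0.055556)
N = 270 (N = -10*(-3)**3 = -10*(-27) = 270)
51*sqrt(O(a) + N) = 51*sqrt((-1/18)**2 + 270) = 51*sqrt(1/324 + 270) = 51*sqrt(87481/324) = 51*(sqrt(87481)/18) = 17*sqrt(87481)/6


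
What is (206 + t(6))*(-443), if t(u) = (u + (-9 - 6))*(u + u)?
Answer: -43414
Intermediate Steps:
t(u) = 2*u*(-15 + u) (t(u) = (u - 15)*(2*u) = (-15 + u)*(2*u) = 2*u*(-15 + u))
(206 + t(6))*(-443) = (206 + 2*6*(-15 + 6))*(-443) = (206 + 2*6*(-9))*(-443) = (206 - 108)*(-443) = 98*(-443) = -43414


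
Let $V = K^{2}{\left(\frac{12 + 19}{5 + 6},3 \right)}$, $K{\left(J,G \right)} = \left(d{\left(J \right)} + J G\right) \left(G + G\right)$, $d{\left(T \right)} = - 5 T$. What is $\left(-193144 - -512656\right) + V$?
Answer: $\frac{38799336}{121} \approx 3.2066 \cdot 10^{5}$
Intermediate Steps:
$K{\left(J,G \right)} = 2 G \left(- 5 J + G J\right)$ ($K{\left(J,G \right)} = \left(- 5 J + J G\right) \left(G + G\right) = \left(- 5 J + G J\right) 2 G = 2 G \left(- 5 J + G J\right)$)
$V = \frac{138384}{121}$ ($V = \left(2 \cdot 3 \frac{12 + 19}{5 + 6} \left(-5 + 3\right)\right)^{2} = \left(2 \cdot 3 \cdot \frac{31}{11} \left(-2\right)\right)^{2} = \left(- \frac{372}{11}\right)^{2} = \frac{138384}{121} \approx 1143.7$)
$\left(-193144 - -512656\right) + V = \left(-193144 - -512656\right) + \frac{138384}{121} = \left(-193144 + 512656\right) + \frac{138384}{121} = 319512 + \frac{138384}{121} = \frac{38799336}{121}$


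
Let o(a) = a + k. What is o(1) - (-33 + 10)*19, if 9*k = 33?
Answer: 1325/3 ≈ 441.67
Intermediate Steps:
k = 11/3 (k = (⅑)*33 = 11/3 ≈ 3.6667)
o(a) = 11/3 + a (o(a) = a + 11/3 = 11/3 + a)
o(1) - (-33 + 10)*19 = (11/3 + 1) - (-33 + 10)*19 = 14/3 - (-23)*19 = 14/3 - 1*(-437) = 14/3 + 437 = 1325/3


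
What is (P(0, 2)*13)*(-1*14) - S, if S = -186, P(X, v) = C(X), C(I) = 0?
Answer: 186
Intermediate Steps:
P(X, v) = 0
(P(0, 2)*13)*(-1*14) - S = (0*13)*(-1*14) - 1*(-186) = 0*(-14) + 186 = 0 + 186 = 186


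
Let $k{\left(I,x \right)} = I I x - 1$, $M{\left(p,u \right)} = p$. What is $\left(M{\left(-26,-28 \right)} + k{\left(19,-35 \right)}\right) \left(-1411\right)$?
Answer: $17866082$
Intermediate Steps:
$k{\left(I,x \right)} = -1 + x I^{2}$ ($k{\left(I,x \right)} = I^{2} x - 1 = x I^{2} - 1 = -1 + x I^{2}$)
$\left(M{\left(-26,-28 \right)} + k{\left(19,-35 \right)}\right) \left(-1411\right) = \left(-26 - \left(1 + 35 \cdot 19^{2}\right)\right) \left(-1411\right) = \left(-26 - 12636\right) \left(-1411\right) = \left(-12662\right) \left(-1411\right) = 17866082$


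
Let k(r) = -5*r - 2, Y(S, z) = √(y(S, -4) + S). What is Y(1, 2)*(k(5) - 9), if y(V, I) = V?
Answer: -36*√2 ≈ -50.912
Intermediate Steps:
Y(S, z) = √2*√S (Y(S, z) = √(S + S) = √(2*S) = √2*√S)
k(r) = -2 - 5*r
Y(1, 2)*(k(5) - 9) = (√2*√1)*((-2 - 5*5) - 9) = (√2*1)*((-2 - 25) - 9) = √2*(-27 - 9) = √2*(-36) = -36*√2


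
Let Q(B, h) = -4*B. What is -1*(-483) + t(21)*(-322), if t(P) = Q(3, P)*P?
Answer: 81627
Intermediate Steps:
t(P) = -12*P (t(P) = (-4*3)*P = -12*P)
-1*(-483) + t(21)*(-322) = -1*(-483) - 12*21*(-322) = 483 - 252*(-322) = 483 + 81144 = 81627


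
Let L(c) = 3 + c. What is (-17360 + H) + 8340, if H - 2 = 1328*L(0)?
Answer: -5034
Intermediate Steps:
H = 3986 (H = 2 + 1328*(3 + 0) = 2 + 1328*3 = 2 + 3984 = 3986)
(-17360 + H) + 8340 = (-17360 + 3986) + 8340 = -13374 + 8340 = -5034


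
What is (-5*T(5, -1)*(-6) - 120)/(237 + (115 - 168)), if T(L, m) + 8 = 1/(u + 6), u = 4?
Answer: -357/184 ≈ -1.9402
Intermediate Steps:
T(L, m) = -79/10 (T(L, m) = -8 + 1/(4 + 6) = -8 + 1/10 = -79/10)
(-5*T(5, -1)*(-6) - 120)/(237 + (115 - 168)) = (-5*(-79/10)*(-6) - 120)/(237 + (115 - 168)) = ((79/2)*(-6) - 120)/(237 - 53) = (-237 - 120)/184 = -357*1/184 = -357/184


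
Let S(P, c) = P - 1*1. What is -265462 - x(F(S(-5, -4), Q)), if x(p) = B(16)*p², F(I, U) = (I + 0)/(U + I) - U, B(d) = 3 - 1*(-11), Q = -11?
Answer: -77240004/289 ≈ -2.6727e+5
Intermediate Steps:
B(d) = 14 (B(d) = 3 + 11 = 14)
S(P, c) = -1 + P (S(P, c) = P - 1 = -1 + P)
F(I, U) = -U + I/(I + U) (F(I, U) = I/(I + U) - U = -U + I/(I + U))
x(p) = 14*p²
-265462 - x(F(S(-5, -4), Q)) = -265462 - 14*(((-1 - 5) - 1*(-11)² - 1*(-1 - 5)*(-11))/((-1 - 5) - 11))² = -265462 - 14*((-6 - 1*121 - 1*(-6)*(-11))/(-6 - 11))² = -265462 - 14*((-6 - 121 - 66)/(-17))² = -265462 - 14*(-1/17*(-193))² = -265462 - 14*(193/17)² = -265462 - 14*37249/289 = -265462 - 1*521486/289 = -265462 - 521486/289 = -77240004/289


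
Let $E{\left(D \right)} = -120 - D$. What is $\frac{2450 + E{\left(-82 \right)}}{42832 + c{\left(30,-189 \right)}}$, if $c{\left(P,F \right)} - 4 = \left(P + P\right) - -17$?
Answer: $\frac{2412}{42913} \approx 0.056207$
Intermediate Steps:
$c{\left(P,F \right)} = 21 + 2 P$ ($c{\left(P,F \right)} = 4 + \left(\left(P + P\right) - -17\right) = 4 + \left(2 P + 17\right) = 4 + \left(17 + 2 P\right) = 21 + 2 P$)
$\frac{2450 + E{\left(-82 \right)}}{42832 + c{\left(30,-189 \right)}} = \frac{2450 - 38}{42832 + \left(21 + 2 \cdot 30\right)} = \frac{2450 + \left(-120 + 82\right)}{42832 + \left(21 + 60\right)} = \frac{2450 - 38}{42832 + 81} = \frac{2412}{42913}$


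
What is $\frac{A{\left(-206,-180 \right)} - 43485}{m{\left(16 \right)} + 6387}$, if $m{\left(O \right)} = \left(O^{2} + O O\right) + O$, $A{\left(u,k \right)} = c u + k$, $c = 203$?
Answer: $- \frac{85483}{6915} \approx -12.362$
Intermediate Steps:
$A{\left(u,k \right)} = k + 203 u$ ($A{\left(u,k \right)} = 203 u + k = k + 203 u$)
$m{\left(O \right)} = O + 2 O^{2}$ ($m{\left(O \right)} = \left(O^{2} + O^{2}\right) + O = 2 O^{2} + O = O + 2 O^{2}$)
$\frac{A{\left(-206,-180 \right)} - 43485}{m{\left(16 \right)} + 6387} = \frac{\left(-180 + 203 \left(-206\right)\right) - 43485}{16 \left(1 + 2 \cdot 16\right) + 6387} = \frac{\left(-180 - 41818\right) - 43485}{16 \left(1 + 32\right) + 6387} = \frac{-41998 - 43485}{16 \cdot 33 + 6387} = - \frac{85483}{528 + 6387} = - \frac{85483}{6915}$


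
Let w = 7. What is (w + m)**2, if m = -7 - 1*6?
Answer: 36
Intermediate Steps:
m = -13 (m = -7 - 6 = -13)
(w + m)**2 = (7 - 13)**2 = (-6)**2 = 36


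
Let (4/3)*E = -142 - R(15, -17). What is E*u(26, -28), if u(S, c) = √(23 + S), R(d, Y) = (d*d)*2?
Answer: -3108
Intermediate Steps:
R(d, Y) = 2*d² (R(d, Y) = d²*2 = 2*d²)
E = -444 (E = 3*(-142 - 2*15²)/4 = 3*(-142 - 2*225)/4 = 3*(-142 - 1*450)/4 = 3*(-142 - 450)/4 = (¾)*(-592) = -444)
E*u(26, -28) = -444*√(23 + 26) = -444*√49 = -444*7 = -3108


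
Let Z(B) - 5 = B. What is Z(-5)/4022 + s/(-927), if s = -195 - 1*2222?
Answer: 2417/927 ≈ 2.6073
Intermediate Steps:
Z(B) = 5 + B
s = -2417 (s = -195 - 2222 = -2417)
Z(-5)/4022 + s/(-927) = (5 - 5)/4022 - 2417/(-927) = 0*(1/4022) - 2417*(-1/927) = 0 + 2417/927 = 2417/927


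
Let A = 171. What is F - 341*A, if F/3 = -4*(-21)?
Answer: -58059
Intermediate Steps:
F = 252 (F = 3*(-4*(-21)) = 3*84 = 252)
F - 341*A = 252 - 341*171 = 252 - 58311 = -58059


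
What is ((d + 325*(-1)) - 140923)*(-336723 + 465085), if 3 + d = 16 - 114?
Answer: -18143840338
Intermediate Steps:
d = -101 (d = -3 + (16 - 114) = -3 - 98 = -101)
((d + 325*(-1)) - 140923)*(-336723 + 465085) = ((-101 + 325*(-1)) - 140923)*(-336723 + 465085) = ((-101 - 325) - 140923)*128362 = (-426 - 140923)*128362 = -141349*128362 = -18143840338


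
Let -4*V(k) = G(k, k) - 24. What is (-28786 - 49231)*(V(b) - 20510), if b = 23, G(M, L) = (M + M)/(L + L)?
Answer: 6398720289/4 ≈ 1.5997e+9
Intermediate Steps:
G(M, L) = M/L (G(M, L) = (2*M)/((2*L)) = (2*M)*(1/(2*L)) = M/L)
V(k) = 23/4 (V(k) = -(k/k - 24)/4 = -(1 - 24)/4 = -¼*(-23) = 23/4)
(-28786 - 49231)*(V(b) - 20510) = (-28786 - 49231)*(23/4 - 20510) = -78017*(-82017/4) = 6398720289/4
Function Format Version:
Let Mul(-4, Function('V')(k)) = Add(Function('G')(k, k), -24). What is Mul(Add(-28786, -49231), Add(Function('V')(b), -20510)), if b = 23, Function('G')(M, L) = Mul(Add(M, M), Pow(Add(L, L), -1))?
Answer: Rational(6398720289, 4) ≈ 1.5997e+9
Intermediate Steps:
Function('G')(M, L) = Mul(M, Pow(L, -1)) (Function('G')(M, L) = Mul(Mul(2, M), Pow(Mul(2, L), -1)) = Mul(Mul(2, M), Mul(Rational(1, 2), Pow(L, -1))) = Mul(M, Pow(L, -1)))
Function('V')(k) = Rational(23, 4) (Function('V')(k) = Mul(Rational(-1, 4), Add(Mul(k, Pow(k, -1)), -24)) = Mul(Rational(-1, 4), Add(1, -24)) = Mul(Rational(-1, 4), -23) = Rational(23, 4))
Mul(Add(-28786, -49231), Add(Function('V')(b), -20510)) = Mul(Add(-28786, -49231), Add(Rational(23, 4), -20510)) = Mul(-78017, Rational(-82017, 4)) = Rational(6398720289, 4)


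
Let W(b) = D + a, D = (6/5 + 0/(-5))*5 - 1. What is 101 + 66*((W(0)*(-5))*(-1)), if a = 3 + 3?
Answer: 3731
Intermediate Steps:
D = 5 (D = (6*(⅕) + 0*(-⅕))*5 - 1 = (6/5 + 0)*5 - 1 = (6/5)*5 - 1 = 6 - 1 = 5)
a = 6
W(b) = 11 (W(b) = 5 + 6 = 11)
101 + 66*((W(0)*(-5))*(-1)) = 101 + 66*((11*(-5))*(-1)) = 101 + 66*(-55*(-1)) = 101 + 66*55 = 101 + 3630 = 3731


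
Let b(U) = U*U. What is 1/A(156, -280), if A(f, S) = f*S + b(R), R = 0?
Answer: -1/43680 ≈ -2.2894e-5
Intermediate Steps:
b(U) = U**2
A(f, S) = S*f (A(f, S) = f*S + 0**2 = S*f + 0 = S*f)
1/A(156, -280) = 1/(-280*156) = 1/(-43680) = -1/43680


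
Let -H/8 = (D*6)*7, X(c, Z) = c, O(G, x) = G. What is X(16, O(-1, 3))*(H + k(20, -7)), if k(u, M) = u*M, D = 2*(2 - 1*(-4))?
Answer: -66752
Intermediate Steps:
D = 12 (D = 2*(2 + 4) = 2*6 = 12)
H = -4032 (H = -8*12*6*7 = -576*7 = -8*504 = -4032)
k(u, M) = M*u
X(16, O(-1, 3))*(H + k(20, -7)) = 16*(-4032 - 7*20) = 16*(-4032 - 140) = 16*(-4172) = -66752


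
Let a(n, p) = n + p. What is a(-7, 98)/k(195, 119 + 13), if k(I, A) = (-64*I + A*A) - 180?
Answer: 91/4764 ≈ 0.019102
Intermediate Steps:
k(I, A) = -180 + A² - 64*I (k(I, A) = (-64*I + A²) - 180 = (A² - 64*I) - 180 = -180 + A² - 64*I)
a(-7, 98)/k(195, 119 + 13) = (-7 + 98)/(-180 + (119 + 13)² - 64*195) = 91/(-180 + 132² - 12480) = 91/(-180 + 17424 - 12480) = 91/4764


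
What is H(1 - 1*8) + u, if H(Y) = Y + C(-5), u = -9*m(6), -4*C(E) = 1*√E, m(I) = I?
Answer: -61 - I*√5/4 ≈ -61.0 - 0.55902*I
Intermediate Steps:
C(E) = -√E/4
u = -54 (u = -9*6 = -54)
H(Y) = Y - I*√5/4
H(1 - 1*8) + u = ((1 - 1*8) - I*√5/4) - 54 = ((1 - 8) - I*√5/4) - 54 = (-7 - I*√5/4) - 54 = -61 - I*√5/4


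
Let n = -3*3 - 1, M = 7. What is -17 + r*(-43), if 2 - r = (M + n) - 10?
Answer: -662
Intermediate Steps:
n = -10 (n = -9 - 1 = -10)
r = 15 (r = 2 - ((7 - 10) - 10) = 2 - (-3 - 10) = 2 - 1*(-13) = 2 + 13 = 15)
-17 + r*(-43) = -17 + 15*(-43) = -17 - 645 = -662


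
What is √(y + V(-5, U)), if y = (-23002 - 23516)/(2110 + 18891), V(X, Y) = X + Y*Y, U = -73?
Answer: √2347130688806/21001 ≈ 72.951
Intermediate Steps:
V(X, Y) = X + Y²
y = -46518/21001 ≈ -2.2150
√(y + V(-5, U)) = √(-46518/21001 + (-5 + (-73)²)) = √(-46518/21001 + (-5 + 5329)) = √(-46518/21001 + 5324) = √(111762806/21001) = √2347130688806/21001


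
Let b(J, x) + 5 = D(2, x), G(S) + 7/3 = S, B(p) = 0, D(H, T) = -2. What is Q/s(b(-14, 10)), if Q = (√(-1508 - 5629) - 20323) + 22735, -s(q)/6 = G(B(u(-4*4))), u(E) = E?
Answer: 1206/7 + 3*I*√793/14 ≈ 172.29 + 6.0343*I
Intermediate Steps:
G(S) = -7/3 + S
b(J, x) = -7 (b(J, x) = -5 - 2 = -7)
s(q) = 14 (s(q) = -6*(-7/3 + 0) = -6*(-7/3) = 14)
Q = 2412 + 3*I*√793 (Q = (√(-7137) - 20323) + 22735 = (3*I*√793 - 20323) + 22735 = (-20323 + 3*I*√793) + 22735 = 2412 + 3*I*√793 ≈ 2412.0 + 84.481*I)
Q/s(b(-14, 10)) = (2412 + 3*I*√793)/14 = (2412 + 3*I*√793)*(1/14) = 1206/7 + 3*I*√793/14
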